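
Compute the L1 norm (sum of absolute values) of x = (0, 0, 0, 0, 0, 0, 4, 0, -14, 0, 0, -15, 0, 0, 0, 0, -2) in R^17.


Non-zero entries: [(6, 4), (8, -14), (11, -15), (16, -2)]
Absolute values: [4, 14, 15, 2]
||x||_1 = sum = 35.

35


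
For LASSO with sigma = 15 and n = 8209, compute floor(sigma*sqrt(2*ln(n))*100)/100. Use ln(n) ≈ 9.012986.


ln(8209) ≈ 9.012986.
2*ln(n) ≈ 18.025972.
sqrt(2*ln(n)) ≈ sqrt(18.025972) ≈ 4.2457.
lambda ≈ 15*4.2457 = 63.6855.
floor(lambda*100)/100 = 63.68.

63.68


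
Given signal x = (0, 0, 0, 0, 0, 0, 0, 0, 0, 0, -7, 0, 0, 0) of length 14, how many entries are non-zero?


Non-zero positions: [10].
Sparsity = 1.

1


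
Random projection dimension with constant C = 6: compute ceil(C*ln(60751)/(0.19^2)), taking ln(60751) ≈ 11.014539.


ln(60751) ≈ 11.014539.
eps^2 = 0.19^2 = 0.0361.
C*ln(N)/eps^2 ≈ 6*11.014539/0.0361 ≈ 1830.6713.
m = ceil(1830.6713) = 1831.

1831


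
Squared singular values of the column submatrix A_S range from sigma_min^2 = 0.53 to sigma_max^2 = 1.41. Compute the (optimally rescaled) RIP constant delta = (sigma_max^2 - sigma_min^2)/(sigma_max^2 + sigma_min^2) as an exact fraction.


lambda_max - lambda_min = 1.41 - 0.53 = 0.88.
lambda_max + lambda_min = 1.41 + 0.53 = 1.94.
delta = 0.88/1.94 = 88/194 = 44/97.

44/97


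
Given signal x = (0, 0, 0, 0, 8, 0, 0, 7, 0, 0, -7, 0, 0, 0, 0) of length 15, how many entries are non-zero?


Non-zero positions: [4, 7, 10].
Sparsity = 3.

3


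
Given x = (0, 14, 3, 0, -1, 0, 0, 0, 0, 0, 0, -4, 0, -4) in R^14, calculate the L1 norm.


Non-zero entries: [(1, 14), (2, 3), (4, -1), (11, -4), (13, -4)]
Absolute values: [14, 3, 1, 4, 4]
||x||_1 = sum = 26.

26


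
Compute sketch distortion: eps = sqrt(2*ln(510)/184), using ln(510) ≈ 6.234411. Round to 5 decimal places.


ln(510) ≈ 6.234411.
2*ln(N)/m ≈ 2*6.234411/184 ≈ 0.06776534.
eps = sqrt(0.06776534) ≈ 0.2603178 ≈ 0.26032.

0.26032


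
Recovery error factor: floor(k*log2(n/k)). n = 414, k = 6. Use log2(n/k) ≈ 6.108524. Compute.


log2(n/k) = log2(414/6) ≈ 6.108524.
k*log2(n/k) ≈ 6*6.108524 = 36.651144.
floor(36.651144) = 36.

36


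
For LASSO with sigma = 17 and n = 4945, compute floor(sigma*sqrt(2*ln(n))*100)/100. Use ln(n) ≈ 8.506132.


ln(4945) ≈ 8.506132.
2*ln(n) ≈ 17.012264.
sqrt(2*ln(n)) ≈ sqrt(17.012264) ≈ 4.124593.
lambda ≈ 17*4.124593 = 70.118081.
floor(lambda*100)/100 = 70.11.

70.11


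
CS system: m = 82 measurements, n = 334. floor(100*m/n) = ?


100*m/n = 100*82/334 ≈ 24.5509.
floor = 24.

24


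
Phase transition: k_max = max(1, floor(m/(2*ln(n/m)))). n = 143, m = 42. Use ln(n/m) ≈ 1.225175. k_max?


n/m = 143/42.
ln(n/m) ≈ 1.225175.
2*ln(n/m) ≈ 2.45035.
m/(2*ln(n/m)) ≈ 42/2.45035 ≈ 17.1404.
floor = 17.
k_max = max(1, 17) = 17.

17


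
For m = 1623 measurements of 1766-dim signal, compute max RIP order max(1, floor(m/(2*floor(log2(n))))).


floor(log2(1766)) = 10.
2*10 = 20.
m/(2*floor(log2(n))) = 1623/20 ≈ 81.15.
floor = 81.
k = max(1, 81) = 81.

81


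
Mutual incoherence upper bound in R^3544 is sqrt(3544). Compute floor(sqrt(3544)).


59^2 = 3481 <= 3544 < 3600 = 60^2, so 59 <= sqrt(3544) < 60.
floor(sqrt(3544)) = 59.

59


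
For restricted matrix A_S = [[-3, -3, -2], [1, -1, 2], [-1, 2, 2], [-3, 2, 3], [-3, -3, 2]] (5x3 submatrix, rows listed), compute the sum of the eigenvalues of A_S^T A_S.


Sum of eigenvalues of A_S^T A_S = trace(A_S^T A_S) = sum of squared column norms of A_S.
A_S^T A_S diagonal: [29, 27, 25].
trace = 29 + 27 + 25 = 81.

81


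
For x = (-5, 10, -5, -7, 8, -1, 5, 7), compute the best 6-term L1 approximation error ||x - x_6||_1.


Sorted |x_i| descending: [10, 8, 7, 7, 5, 5, 5, 1]
Keep top 6: [10, 8, 7, 7, 5, 5]
Tail entries: [5, 1]
L1 error = sum of tail = 6.

6


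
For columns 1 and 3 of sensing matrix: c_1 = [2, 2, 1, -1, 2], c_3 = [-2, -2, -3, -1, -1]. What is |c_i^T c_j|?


Inner product: 2*-2 + 2*-2 + 1*-3 + -1*-1 + 2*-1
Products: [-4, -4, -3, 1, -2]
Sum = -12.
|dot| = 12.

12


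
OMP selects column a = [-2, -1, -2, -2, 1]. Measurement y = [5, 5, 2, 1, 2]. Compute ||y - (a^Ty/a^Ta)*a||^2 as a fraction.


a^T a = 14.
a^T y = -19.
coeff = -19/14 = -19/14.
||r||^2 = 465/14.

465/14


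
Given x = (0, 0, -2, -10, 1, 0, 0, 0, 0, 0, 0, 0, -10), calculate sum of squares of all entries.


Non-zero entries: [(2, -2), (3, -10), (4, 1), (12, -10)]
Squares: [4, 100, 1, 100]
||x||_2^2 = sum = 205.

205


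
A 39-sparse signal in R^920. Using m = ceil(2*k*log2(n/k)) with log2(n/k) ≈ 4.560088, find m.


log2(n/k) = log2(920/39) ≈ 4.560088.
2*k*log2(n/k) ≈ 2*39*4.560088 = 355.686864.
m = ceil(355.686864) = 356.

356


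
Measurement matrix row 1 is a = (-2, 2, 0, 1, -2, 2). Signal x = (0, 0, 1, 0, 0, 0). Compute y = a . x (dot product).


Non-zero terms: ['0*1']
Products: [0]
y = sum = 0.

0


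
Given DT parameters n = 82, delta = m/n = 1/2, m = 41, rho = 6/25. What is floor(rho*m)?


m = 1/2*82 = 41.
rho = 6/25.
rho*m = 6/25*41 = 9.84.
k = floor(9.84) = 9.

9


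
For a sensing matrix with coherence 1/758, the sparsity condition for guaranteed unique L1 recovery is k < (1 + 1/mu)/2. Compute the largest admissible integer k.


1/mu = 758.
1 + 1/mu = 759.
(1 + 1/mu)/2 = 379.5 is not an integer, so k_max = floor(379.5) = 379.

379


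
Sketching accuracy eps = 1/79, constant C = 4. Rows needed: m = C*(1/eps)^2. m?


1/eps = 79.
(1/eps)^2 = 6241.
m = 4*6241 = 24964.

24964


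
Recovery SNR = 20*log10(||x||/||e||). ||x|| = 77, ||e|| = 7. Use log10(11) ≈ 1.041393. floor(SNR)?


||x||/||e|| = 77/7 = 11.
log10(11) ≈ 1.041393.
20*log10(||x||/||e||) ≈ 20*1.041393 = 20.82786.
floor(20.82786) = 20.

20


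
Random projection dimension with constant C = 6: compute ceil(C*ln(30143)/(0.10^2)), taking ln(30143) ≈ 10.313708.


ln(30143) ≈ 10.313708.
eps^2 = 0.10^2 = 0.01.
C*ln(N)/eps^2 ≈ 6*10.313708/0.01 ≈ 6188.2248.
m = ceil(6188.2248) = 6189.

6189


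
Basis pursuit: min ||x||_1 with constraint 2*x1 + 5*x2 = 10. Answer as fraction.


Axis intercepts:
  x1 = 5, x2 = 0: L1 = 5
  x1 = 0, x2 = 2: L1 = 2
x* = (0, 2)
||x*||_1 = 2.

2


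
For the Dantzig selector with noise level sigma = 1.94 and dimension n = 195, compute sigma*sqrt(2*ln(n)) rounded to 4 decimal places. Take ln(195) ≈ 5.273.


ln(195) ≈ 5.273.
2*ln(n) ≈ 10.546.
sqrt(2*ln(n)) ≈ sqrt(10.546) ≈ 3.247461.
threshold ≈ 1.94*3.247461 = 6.30007434 ≈ 6.3001.

6.3001


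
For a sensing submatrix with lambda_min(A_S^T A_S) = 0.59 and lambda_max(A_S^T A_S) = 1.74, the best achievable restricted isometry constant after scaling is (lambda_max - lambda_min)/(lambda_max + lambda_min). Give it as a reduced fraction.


lambda_max - lambda_min = 1.74 - 0.59 = 1.15.
lambda_max + lambda_min = 1.74 + 0.59 = 2.33.
delta = 1.15/2.33 = 115/233.

115/233


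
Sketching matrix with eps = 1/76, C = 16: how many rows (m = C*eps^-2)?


1/eps = 76.
(1/eps)^2 = 5776.
m = 16*5776 = 92416.

92416


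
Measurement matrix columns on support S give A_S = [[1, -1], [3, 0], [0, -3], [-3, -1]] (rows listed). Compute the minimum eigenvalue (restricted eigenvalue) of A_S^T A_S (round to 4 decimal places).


A_S^T A_S = [[19, 2], [2, 11]].
trace = 30.
det = 205.
disc = trace^2 - 4*det = 900 - 4*205 = 80.
sqrt(80) ≈ 8.944272.
lam_min = (30 - sqrt(80))/2 ≈ (30 - 8.944272)/2 = 10.527864 ≈ 10.5279.

10.5279


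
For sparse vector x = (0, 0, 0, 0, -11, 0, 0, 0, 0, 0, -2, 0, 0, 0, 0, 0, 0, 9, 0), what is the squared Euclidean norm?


Non-zero entries: [(4, -11), (10, -2), (17, 9)]
Squares: [121, 4, 81]
||x||_2^2 = sum = 206.

206


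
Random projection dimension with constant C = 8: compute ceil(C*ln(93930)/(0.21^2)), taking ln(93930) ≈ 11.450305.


ln(93930) ≈ 11.450305.
eps^2 = 0.21^2 = 0.0441.
C*ln(N)/eps^2 ≈ 8*11.450305/0.0441 ≈ 2077.1528.
m = ceil(2077.1528) = 2078.

2078


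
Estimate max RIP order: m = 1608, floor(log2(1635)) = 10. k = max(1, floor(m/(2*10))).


floor(log2(1635)) = 10.
2*10 = 20.
m/(2*floor(log2(n))) = 1608/20 ≈ 80.4.
floor = 80.
k = max(1, 80) = 80.

80


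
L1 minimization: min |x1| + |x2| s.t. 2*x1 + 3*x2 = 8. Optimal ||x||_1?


Axis intercepts:
  x1 = 4, x2 = 0: L1 = 4
  x1 = 0, x2 = 8/3: L1 = 8/3
x* = (0, 8/3)
||x*||_1 = 8/3.

8/3


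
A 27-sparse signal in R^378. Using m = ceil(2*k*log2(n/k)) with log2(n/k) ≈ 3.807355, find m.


log2(n/k) = log2(378/27) ≈ 3.807355.
2*k*log2(n/k) ≈ 2*27*3.807355 = 205.59717.
m = ceil(205.59717) = 206.

206


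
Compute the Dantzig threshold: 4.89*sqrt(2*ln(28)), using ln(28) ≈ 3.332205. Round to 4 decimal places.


ln(28) ≈ 3.332205.
2*ln(n) ≈ 6.66441.
sqrt(2*ln(n)) ≈ sqrt(6.66441) ≈ 2.581552.
threshold ≈ 4.89*2.581552 = 12.62378928 ≈ 12.6238.

12.6238


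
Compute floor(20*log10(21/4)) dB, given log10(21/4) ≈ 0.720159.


||x||/||e|| = 21/4.
log10(21/4) ≈ 0.720159.
20*log10(||x||/||e||) ≈ 20*0.720159 = 14.40318.
floor(14.40318) = 14.

14


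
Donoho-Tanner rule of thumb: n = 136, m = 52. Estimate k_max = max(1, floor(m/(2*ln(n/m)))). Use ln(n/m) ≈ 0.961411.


n/m = 136/52 = 34/13.
ln(n/m) ≈ 0.961411.
2*ln(n/m) ≈ 1.922822.
m/(2*ln(n/m)) ≈ 52/1.922822 ≈ 27.0436.
floor = 27.
k_max = max(1, 27) = 27.

27


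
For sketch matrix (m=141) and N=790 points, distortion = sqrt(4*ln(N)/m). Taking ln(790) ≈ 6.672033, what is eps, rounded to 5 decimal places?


ln(790) ≈ 6.672033.
4*ln(N)/m ≈ 4*6.672033/141 ≈ 0.18927753.
eps = sqrt(0.18927753) ≈ 0.4350604 ≈ 0.43506.

0.43506


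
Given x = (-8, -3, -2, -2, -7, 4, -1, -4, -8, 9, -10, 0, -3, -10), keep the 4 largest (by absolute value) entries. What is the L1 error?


Sorted |x_i| descending: [10, 10, 9, 8, 8, 7, 4, 4, 3, 3, 2, 2, 1, 0]
Keep top 4: [10, 10, 9, 8]
Tail entries: [8, 7, 4, 4, 3, 3, 2, 2, 1, 0]
L1 error = sum of tail = 34.

34


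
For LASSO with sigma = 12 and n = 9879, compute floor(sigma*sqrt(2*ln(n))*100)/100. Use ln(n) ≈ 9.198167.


ln(9879) ≈ 9.198167.
2*ln(n) ≈ 18.396334.
sqrt(2*ln(n)) ≈ sqrt(18.396334) ≈ 4.289095.
lambda ≈ 12*4.289095 = 51.46914.
floor(lambda*100)/100 = 51.46.

51.46


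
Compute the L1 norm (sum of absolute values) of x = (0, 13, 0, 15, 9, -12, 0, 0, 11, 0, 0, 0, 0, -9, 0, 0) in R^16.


Non-zero entries: [(1, 13), (3, 15), (4, 9), (5, -12), (8, 11), (13, -9)]
Absolute values: [13, 15, 9, 12, 11, 9]
||x||_1 = sum = 69.

69


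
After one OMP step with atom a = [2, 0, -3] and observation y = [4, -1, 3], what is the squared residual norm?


a^T a = 13.
a^T y = -1.
coeff = -1/13 = -1/13.
||r||^2 = 337/13.

337/13


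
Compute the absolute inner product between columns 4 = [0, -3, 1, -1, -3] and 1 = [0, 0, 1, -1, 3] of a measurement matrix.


Inner product: 0*0 + -3*0 + 1*1 + -1*-1 + -3*3
Products: [0, 0, 1, 1, -9]
Sum = -7.
|dot| = 7.

7


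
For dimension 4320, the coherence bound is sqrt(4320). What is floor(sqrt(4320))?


65^2 = 4225 <= 4320 < 4356 = 66^2, so 65 <= sqrt(4320) < 66.
floor(sqrt(4320)) = 65.

65


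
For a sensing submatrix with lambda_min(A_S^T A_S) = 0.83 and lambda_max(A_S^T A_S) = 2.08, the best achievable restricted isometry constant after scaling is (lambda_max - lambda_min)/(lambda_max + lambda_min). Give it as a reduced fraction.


lambda_max - lambda_min = 2.08 - 0.83 = 1.25.
lambda_max + lambda_min = 2.08 + 0.83 = 2.91.
delta = 1.25/2.91 = 125/291.

125/291


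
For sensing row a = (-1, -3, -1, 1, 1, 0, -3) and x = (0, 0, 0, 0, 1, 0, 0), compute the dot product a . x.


Non-zero terms: ['1*1']
Products: [1]
y = sum = 1.

1


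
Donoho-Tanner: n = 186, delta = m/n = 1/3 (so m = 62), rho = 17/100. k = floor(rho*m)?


m = 1/3*186 = 62.
rho = 17/100.
rho*m = 17/100*62 = 10.54.
k = floor(10.54) = 10.

10


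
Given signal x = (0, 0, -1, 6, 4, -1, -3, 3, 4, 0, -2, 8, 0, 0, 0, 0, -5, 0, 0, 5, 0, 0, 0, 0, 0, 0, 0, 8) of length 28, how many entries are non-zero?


Non-zero positions: [2, 3, 4, 5, 6, 7, 8, 10, 11, 16, 19, 27].
Sparsity = 12.

12


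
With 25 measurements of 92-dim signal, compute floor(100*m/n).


100*m/n = 100*25/92 ≈ 27.1739.
floor = 27.

27


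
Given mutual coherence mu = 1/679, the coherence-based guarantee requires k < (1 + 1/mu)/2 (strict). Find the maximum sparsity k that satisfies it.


1/mu = 679.
1 + 1/mu = 680.
(1 + 1/mu)/2 = 340 is an integer and the inequality is strict, so k_max = 340 - 1 = 339.

339


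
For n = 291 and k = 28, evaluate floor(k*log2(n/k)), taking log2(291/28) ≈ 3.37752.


log2(n/k) = log2(291/28) ≈ 3.37752.
k*log2(n/k) ≈ 28*3.37752 = 94.57056.
floor(94.57056) = 94.

94


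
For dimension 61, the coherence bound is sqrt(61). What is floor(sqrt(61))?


7^2 = 49 <= 61 < 64 = 8^2, so 7 <= sqrt(61) < 8.
floor(sqrt(61)) = 7.

7


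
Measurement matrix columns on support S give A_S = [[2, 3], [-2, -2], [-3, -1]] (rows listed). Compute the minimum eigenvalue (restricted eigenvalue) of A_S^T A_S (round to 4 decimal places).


A_S^T A_S = [[17, 13], [13, 14]].
trace = 31.
det = 69.
disc = trace^2 - 4*det = 961 - 4*69 = 685.
sqrt(685) ≈ 26.172505.
lam_min = (31 - sqrt(685))/2 ≈ (31 - 26.172505)/2 = 2.4137475 ≈ 2.4137.

2.4137


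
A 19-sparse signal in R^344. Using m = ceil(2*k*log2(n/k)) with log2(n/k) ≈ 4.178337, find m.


log2(n/k) = log2(344/19) ≈ 4.178337.
2*k*log2(n/k) ≈ 2*19*4.178337 = 158.776806.
m = ceil(158.776806) = 159.

159


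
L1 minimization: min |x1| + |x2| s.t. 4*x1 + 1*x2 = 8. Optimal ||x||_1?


Axis intercepts:
  x1 = 2, x2 = 0: L1 = 2
  x1 = 0, x2 = 8: L1 = 8
x* = (2, 0)
||x*||_1 = 2.

2


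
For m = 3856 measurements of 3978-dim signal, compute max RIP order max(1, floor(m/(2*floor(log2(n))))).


floor(log2(3978)) = 11.
2*11 = 22.
m/(2*floor(log2(n))) = 3856/22 ≈ 175.2727.
floor = 175.
k = max(1, 175) = 175.

175


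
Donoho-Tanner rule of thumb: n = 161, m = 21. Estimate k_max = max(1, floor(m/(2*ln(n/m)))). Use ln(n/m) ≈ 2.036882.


n/m = 161/21 = 23/3.
ln(n/m) ≈ 2.036882.
2*ln(n/m) ≈ 4.073764.
m/(2*ln(n/m)) ≈ 21/4.073764 ≈ 5.1549.
floor = 5.
k_max = max(1, 5) = 5.

5


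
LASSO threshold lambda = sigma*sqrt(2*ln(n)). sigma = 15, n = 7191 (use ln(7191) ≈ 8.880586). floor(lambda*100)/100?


ln(7191) ≈ 8.880586.
2*ln(n) ≈ 17.761172.
sqrt(2*ln(n)) ≈ sqrt(17.761172) ≈ 4.214401.
lambda ≈ 15*4.214401 = 63.216015.
floor(lambda*100)/100 = 63.21.

63.21


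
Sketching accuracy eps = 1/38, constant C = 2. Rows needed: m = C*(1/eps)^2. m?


1/eps = 38.
(1/eps)^2 = 1444.
m = 2*1444 = 2888.

2888


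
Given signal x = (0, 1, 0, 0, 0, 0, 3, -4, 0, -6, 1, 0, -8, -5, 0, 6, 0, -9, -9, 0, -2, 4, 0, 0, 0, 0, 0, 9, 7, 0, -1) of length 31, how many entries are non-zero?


Non-zero positions: [1, 6, 7, 9, 10, 12, 13, 15, 17, 18, 20, 21, 27, 28, 30].
Sparsity = 15.

15


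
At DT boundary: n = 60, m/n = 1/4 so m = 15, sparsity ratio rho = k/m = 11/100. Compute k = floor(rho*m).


m = 1/4*60 = 15.
rho = 11/100.
rho*m = 11/100*15 = 1.65.
k = floor(1.65) = 1.

1


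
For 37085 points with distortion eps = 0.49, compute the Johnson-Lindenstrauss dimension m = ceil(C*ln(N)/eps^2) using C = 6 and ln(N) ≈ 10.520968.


ln(37085) ≈ 10.520968.
eps^2 = 0.49^2 = 0.2401.
C*ln(N)/eps^2 ≈ 6*10.520968/0.2401 ≈ 262.9147.
m = ceil(262.9147) = 263.

263


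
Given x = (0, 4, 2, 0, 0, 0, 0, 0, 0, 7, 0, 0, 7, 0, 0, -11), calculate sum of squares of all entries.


Non-zero entries: [(1, 4), (2, 2), (9, 7), (12, 7), (15, -11)]
Squares: [16, 4, 49, 49, 121]
||x||_2^2 = sum = 239.

239


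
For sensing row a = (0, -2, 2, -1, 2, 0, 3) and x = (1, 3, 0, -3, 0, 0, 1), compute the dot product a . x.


Non-zero terms: ['0*1', '-2*3', '-1*-3', '3*1']
Products: [0, -6, 3, 3]
y = sum = 0.

0


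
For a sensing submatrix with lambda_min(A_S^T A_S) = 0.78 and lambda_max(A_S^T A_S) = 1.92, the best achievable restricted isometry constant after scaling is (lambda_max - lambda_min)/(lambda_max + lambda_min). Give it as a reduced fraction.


lambda_max - lambda_min = 1.92 - 0.78 = 1.14.
lambda_max + lambda_min = 1.92 + 0.78 = 2.70.
delta = 1.14/2.70 = 114/270 = 19/45.

19/45


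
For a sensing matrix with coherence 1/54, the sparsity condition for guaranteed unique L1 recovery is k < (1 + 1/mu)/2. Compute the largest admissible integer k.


1/mu = 54.
1 + 1/mu = 55.
(1 + 1/mu)/2 = 27.5 is not an integer, so k_max = floor(27.5) = 27.

27


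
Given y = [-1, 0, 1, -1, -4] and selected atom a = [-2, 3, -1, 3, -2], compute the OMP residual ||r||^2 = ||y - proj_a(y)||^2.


a^T a = 27.
a^T y = 6.
coeff = 6/27 = 2/9.
||r||^2 = 53/3.

53/3


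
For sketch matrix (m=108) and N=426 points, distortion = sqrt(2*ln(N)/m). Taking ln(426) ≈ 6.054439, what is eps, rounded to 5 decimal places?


ln(426) ≈ 6.054439.
2*ln(N)/m ≈ 2*6.054439/108 ≈ 0.11211924.
eps = sqrt(0.11211924) ≈ 0.3348421 ≈ 0.33484.

0.33484


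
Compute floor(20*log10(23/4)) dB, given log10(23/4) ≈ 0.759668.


||x||/||e|| = 23/4.
log10(23/4) ≈ 0.759668.
20*log10(||x||/||e||) ≈ 20*0.759668 = 15.19336.
floor(15.19336) = 15.

15


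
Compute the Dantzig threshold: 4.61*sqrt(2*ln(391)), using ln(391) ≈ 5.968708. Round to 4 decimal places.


ln(391) ≈ 5.968708.
2*ln(n) ≈ 11.937416.
sqrt(2*ln(n)) ≈ sqrt(11.937416) ≈ 3.455057.
threshold ≈ 4.61*3.455057 = 15.92781277 ≈ 15.9278.

15.9278


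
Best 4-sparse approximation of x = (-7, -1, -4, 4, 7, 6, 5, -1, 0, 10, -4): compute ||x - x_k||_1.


Sorted |x_i| descending: [10, 7, 7, 6, 5, 4, 4, 4, 1, 1, 0]
Keep top 4: [10, 7, 7, 6]
Tail entries: [5, 4, 4, 4, 1, 1, 0]
L1 error = sum of tail = 19.

19


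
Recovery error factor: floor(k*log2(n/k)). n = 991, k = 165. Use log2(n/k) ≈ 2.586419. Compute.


log2(n/k) = log2(991/165) ≈ 2.586419.
k*log2(n/k) ≈ 165*2.586419 = 426.759135.
floor(426.759135) = 426.

426


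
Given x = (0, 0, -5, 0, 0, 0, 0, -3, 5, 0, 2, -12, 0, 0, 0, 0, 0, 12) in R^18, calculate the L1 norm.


Non-zero entries: [(2, -5), (7, -3), (8, 5), (10, 2), (11, -12), (17, 12)]
Absolute values: [5, 3, 5, 2, 12, 12]
||x||_1 = sum = 39.

39


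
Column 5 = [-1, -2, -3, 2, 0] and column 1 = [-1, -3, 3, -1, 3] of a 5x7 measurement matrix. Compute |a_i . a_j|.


Inner product: -1*-1 + -2*-3 + -3*3 + 2*-1 + 0*3
Products: [1, 6, -9, -2, 0]
Sum = -4.
|dot| = 4.

4


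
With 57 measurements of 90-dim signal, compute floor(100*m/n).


100*m/n = 100*57/90 ≈ 63.3333.
floor = 63.

63


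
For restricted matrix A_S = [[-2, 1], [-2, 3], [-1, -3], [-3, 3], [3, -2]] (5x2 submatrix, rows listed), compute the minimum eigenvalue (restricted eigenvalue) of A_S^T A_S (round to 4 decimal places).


A_S^T A_S = [[27, -20], [-20, 32]].
trace = 59.
det = 464.
disc = trace^2 - 4*det = 3481 - 4*464 = 1625.
sqrt(1625) ≈ 40.311289.
lam_min = (59 - sqrt(1625))/2 ≈ (59 - 40.311289)/2 = 9.3443555 ≈ 9.3444.

9.3444


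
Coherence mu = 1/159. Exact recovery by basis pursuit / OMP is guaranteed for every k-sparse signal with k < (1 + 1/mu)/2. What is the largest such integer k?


1/mu = 159.
1 + 1/mu = 160.
(1 + 1/mu)/2 = 80 is an integer and the inequality is strict, so k_max = 80 - 1 = 79.

79


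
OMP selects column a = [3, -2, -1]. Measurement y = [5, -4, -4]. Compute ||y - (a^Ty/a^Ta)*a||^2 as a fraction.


a^T a = 14.
a^T y = 27.
coeff = 27/14 = 27/14.
||r||^2 = 69/14.

69/14


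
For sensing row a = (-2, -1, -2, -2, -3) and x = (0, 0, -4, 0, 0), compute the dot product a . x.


Non-zero terms: ['-2*-4']
Products: [8]
y = sum = 8.

8


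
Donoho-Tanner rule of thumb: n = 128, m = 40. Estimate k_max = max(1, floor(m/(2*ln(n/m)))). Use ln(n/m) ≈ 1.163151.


n/m = 128/40 = 16/5.
ln(n/m) ≈ 1.163151.
2*ln(n/m) ≈ 2.326302.
m/(2*ln(n/m)) ≈ 40/2.326302 ≈ 17.1947.
floor = 17.
k_max = max(1, 17) = 17.

17


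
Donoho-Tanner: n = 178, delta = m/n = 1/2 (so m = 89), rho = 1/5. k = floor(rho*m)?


m = 1/2*178 = 89.
rho = 1/5.
rho*m = 1/5*89 = 17.8.
k = floor(17.8) = 17.

17


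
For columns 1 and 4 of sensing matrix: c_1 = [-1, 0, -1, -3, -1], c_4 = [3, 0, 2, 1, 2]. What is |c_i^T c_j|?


Inner product: -1*3 + 0*0 + -1*2 + -3*1 + -1*2
Products: [-3, 0, -2, -3, -2]
Sum = -10.
|dot| = 10.

10


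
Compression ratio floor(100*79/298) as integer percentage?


100*m/n = 100*79/298 ≈ 26.5101.
floor = 26.

26


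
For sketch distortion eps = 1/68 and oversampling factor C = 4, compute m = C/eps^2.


1/eps = 68.
(1/eps)^2 = 4624.
m = 4*4624 = 18496.

18496


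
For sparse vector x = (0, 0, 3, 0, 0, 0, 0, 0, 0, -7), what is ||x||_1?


Non-zero entries: [(2, 3), (9, -7)]
Absolute values: [3, 7]
||x||_1 = sum = 10.

10


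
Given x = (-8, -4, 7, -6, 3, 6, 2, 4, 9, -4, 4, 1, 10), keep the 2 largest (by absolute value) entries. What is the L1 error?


Sorted |x_i| descending: [10, 9, 8, 7, 6, 6, 4, 4, 4, 4, 3, 2, 1]
Keep top 2: [10, 9]
Tail entries: [8, 7, 6, 6, 4, 4, 4, 4, 3, 2, 1]
L1 error = sum of tail = 49.

49


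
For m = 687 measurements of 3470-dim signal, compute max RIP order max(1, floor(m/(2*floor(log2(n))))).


floor(log2(3470)) = 11.
2*11 = 22.
m/(2*floor(log2(n))) = 687/22 ≈ 31.2273.
floor = 31.
k = max(1, 31) = 31.

31


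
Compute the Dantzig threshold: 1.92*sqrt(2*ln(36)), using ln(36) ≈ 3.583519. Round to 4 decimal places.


ln(36) ≈ 3.583519.
2*ln(n) ≈ 7.167038.
sqrt(2*ln(n)) ≈ sqrt(7.167038) ≈ 2.677132.
threshold ≈ 1.92*2.677132 = 5.14009344 ≈ 5.1401.

5.1401


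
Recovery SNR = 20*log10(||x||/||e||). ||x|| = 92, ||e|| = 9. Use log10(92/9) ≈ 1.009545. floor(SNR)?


||x||/||e|| = 92/9.
log10(92/9) ≈ 1.009545.
20*log10(||x||/||e||) ≈ 20*1.009545 = 20.1909.
floor(20.1909) = 20.

20


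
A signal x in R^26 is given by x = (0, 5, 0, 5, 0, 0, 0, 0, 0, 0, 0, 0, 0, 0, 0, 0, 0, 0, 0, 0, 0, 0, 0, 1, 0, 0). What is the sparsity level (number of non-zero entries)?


Non-zero positions: [1, 3, 23].
Sparsity = 3.

3


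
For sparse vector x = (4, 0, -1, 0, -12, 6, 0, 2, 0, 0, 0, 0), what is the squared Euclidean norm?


Non-zero entries: [(0, 4), (2, -1), (4, -12), (5, 6), (7, 2)]
Squares: [16, 1, 144, 36, 4]
||x||_2^2 = sum = 201.

201


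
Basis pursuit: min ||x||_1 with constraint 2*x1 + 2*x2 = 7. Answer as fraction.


Axis intercepts:
  x1 = 7/2, x2 = 0: L1 = 7/2
  x1 = 0, x2 = 7/2: L1 = 7/2
x* = (7/2, 0)
||x*||_1 = 7/2.

7/2


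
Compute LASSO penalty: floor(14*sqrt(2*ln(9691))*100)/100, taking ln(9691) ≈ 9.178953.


ln(9691) ≈ 9.178953.
2*ln(n) ≈ 18.357906.
sqrt(2*ln(n)) ≈ sqrt(18.357906) ≈ 4.284613.
lambda ≈ 14*4.284613 = 59.984582.
floor(lambda*100)/100 = 59.98.

59.98


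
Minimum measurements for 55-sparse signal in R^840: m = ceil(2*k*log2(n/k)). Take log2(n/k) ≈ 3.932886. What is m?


log2(n/k) = log2(840/55) ≈ 3.932886.
2*k*log2(n/k) ≈ 2*55*3.932886 = 432.61746.
m = ceil(432.61746) = 433.

433


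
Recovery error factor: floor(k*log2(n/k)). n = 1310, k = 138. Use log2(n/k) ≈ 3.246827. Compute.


log2(n/k) = log2(1310/138) ≈ 3.246827.
k*log2(n/k) ≈ 138*3.246827 = 448.062126.
floor(448.062126) = 448.

448


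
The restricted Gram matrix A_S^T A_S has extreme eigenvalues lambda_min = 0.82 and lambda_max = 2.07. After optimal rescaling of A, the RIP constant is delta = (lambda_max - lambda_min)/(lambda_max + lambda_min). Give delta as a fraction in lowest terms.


lambda_max - lambda_min = 2.07 - 0.82 = 1.25.
lambda_max + lambda_min = 2.07 + 0.82 = 2.89.
delta = 1.25/2.89 = 125/289.

125/289


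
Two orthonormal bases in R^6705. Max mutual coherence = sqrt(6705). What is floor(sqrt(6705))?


81^2 = 6561 <= 6705 < 6724 = 82^2, so 81 <= sqrt(6705) < 82.
floor(sqrt(6705)) = 81.

81


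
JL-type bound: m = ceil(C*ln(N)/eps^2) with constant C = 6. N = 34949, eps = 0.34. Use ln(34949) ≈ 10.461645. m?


ln(34949) ≈ 10.461645.
eps^2 = 0.34^2 = 0.1156.
C*ln(N)/eps^2 ≈ 6*10.461645/0.1156 ≈ 542.992.
m = ceil(542.992) = 543.

543


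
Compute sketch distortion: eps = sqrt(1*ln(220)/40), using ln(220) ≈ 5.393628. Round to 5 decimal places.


ln(220) ≈ 5.393628.
1*ln(N)/m ≈ 1*5.393628/40 ≈ 0.1348407.
eps = sqrt(0.1348407) ≈ 0.3672066 ≈ 0.36721.

0.36721


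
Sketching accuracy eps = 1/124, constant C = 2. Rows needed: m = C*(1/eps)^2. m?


1/eps = 124.
(1/eps)^2 = 15376.
m = 2*15376 = 30752.

30752


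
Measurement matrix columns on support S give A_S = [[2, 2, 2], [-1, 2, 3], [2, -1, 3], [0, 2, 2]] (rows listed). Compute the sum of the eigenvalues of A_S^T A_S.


Sum of eigenvalues of A_S^T A_S = trace(A_S^T A_S) = sum of squared column norms of A_S.
A_S^T A_S diagonal: [9, 13, 26].
trace = 9 + 13 + 26 = 48.

48


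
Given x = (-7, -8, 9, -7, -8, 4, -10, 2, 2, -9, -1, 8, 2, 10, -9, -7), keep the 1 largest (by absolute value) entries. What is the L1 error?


Sorted |x_i| descending: [10, 10, 9, 9, 9, 8, 8, 8, 7, 7, 7, 4, 2, 2, 2, 1]
Keep top 1: [10]
Tail entries: [10, 9, 9, 9, 8, 8, 8, 7, 7, 7, 4, 2, 2, 2, 1]
L1 error = sum of tail = 93.

93


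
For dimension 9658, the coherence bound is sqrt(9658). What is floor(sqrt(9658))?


98^2 = 9604 <= 9658 < 9801 = 99^2, so 98 <= sqrt(9658) < 99.
floor(sqrt(9658)) = 98.

98


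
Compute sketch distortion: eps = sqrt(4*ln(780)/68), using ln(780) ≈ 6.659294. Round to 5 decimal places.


ln(780) ≈ 6.659294.
4*ln(N)/m ≈ 4*6.659294/68 ≈ 0.39172318.
eps = sqrt(0.39172318) ≈ 0.6258779 ≈ 0.62588.

0.62588


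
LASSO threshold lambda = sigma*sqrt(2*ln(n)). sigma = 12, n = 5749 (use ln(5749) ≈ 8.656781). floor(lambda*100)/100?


ln(5749) ≈ 8.656781.
2*ln(n) ≈ 17.313562.
sqrt(2*ln(n)) ≈ sqrt(17.313562) ≈ 4.160957.
lambda ≈ 12*4.160957 = 49.931484.
floor(lambda*100)/100 = 49.93.

49.93


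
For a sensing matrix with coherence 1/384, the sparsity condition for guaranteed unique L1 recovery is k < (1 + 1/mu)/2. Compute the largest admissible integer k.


1/mu = 384.
1 + 1/mu = 385.
(1 + 1/mu)/2 = 192.5 is not an integer, so k_max = floor(192.5) = 192.

192


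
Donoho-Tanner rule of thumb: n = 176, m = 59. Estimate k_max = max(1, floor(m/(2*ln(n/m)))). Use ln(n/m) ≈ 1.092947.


n/m = 176/59.
ln(n/m) ≈ 1.092947.
2*ln(n/m) ≈ 2.185894.
m/(2*ln(n/m)) ≈ 59/2.185894 ≈ 26.9912.
floor = 26.
k_max = max(1, 26) = 26.

26


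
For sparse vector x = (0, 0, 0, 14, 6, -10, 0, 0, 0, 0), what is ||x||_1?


Non-zero entries: [(3, 14), (4, 6), (5, -10)]
Absolute values: [14, 6, 10]
||x||_1 = sum = 30.

30


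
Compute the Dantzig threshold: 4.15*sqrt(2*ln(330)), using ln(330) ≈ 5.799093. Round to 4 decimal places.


ln(330) ≈ 5.799093.
2*ln(n) ≈ 11.598186.
sqrt(2*ln(n)) ≈ sqrt(11.598186) ≈ 3.405611.
threshold ≈ 4.15*3.405611 = 14.13328565 ≈ 14.1333.

14.1333


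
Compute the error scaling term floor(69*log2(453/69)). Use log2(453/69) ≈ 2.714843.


log2(n/k) = log2(453/69) ≈ 2.714843.
k*log2(n/k) ≈ 69*2.714843 = 187.324167.
floor(187.324167) = 187.

187


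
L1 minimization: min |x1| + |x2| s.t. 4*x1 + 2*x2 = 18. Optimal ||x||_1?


Axis intercepts:
  x1 = 9/2, x2 = 0: L1 = 9/2
  x1 = 0, x2 = 9: L1 = 9
x* = (9/2, 0)
||x*||_1 = 9/2.

9/2


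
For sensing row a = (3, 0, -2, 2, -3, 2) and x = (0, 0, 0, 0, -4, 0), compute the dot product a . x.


Non-zero terms: ['-3*-4']
Products: [12]
y = sum = 12.

12


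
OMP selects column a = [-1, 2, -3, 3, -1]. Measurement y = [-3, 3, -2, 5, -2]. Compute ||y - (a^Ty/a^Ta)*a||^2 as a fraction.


a^T a = 24.
a^T y = 32.
coeff = 32/24 = 4/3.
||r||^2 = 25/3.

25/3


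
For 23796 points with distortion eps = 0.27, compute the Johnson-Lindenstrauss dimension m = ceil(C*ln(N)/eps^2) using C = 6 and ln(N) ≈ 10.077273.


ln(23796) ≈ 10.077273.
eps^2 = 0.27^2 = 0.0729.
C*ln(N)/eps^2 ≈ 6*10.077273/0.0729 ≈ 829.4052.
m = ceil(829.4052) = 830.

830


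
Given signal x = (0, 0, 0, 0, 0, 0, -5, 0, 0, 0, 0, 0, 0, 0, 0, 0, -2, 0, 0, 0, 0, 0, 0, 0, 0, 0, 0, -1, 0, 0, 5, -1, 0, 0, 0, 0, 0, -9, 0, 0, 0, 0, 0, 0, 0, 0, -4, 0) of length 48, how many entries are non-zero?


Non-zero positions: [6, 16, 27, 30, 31, 37, 46].
Sparsity = 7.

7


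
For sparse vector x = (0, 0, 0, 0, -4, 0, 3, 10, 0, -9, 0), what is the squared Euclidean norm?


Non-zero entries: [(4, -4), (6, 3), (7, 10), (9, -9)]
Squares: [16, 9, 100, 81]
||x||_2^2 = sum = 206.

206


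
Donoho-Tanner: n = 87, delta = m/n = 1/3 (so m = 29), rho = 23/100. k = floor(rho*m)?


m = 1/3*87 = 29.
rho = 23/100.
rho*m = 23/100*29 = 6.67.
k = floor(6.67) = 6.

6


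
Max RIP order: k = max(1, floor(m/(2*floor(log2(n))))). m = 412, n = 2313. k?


floor(log2(2313)) = 11.
2*11 = 22.
m/(2*floor(log2(n))) = 412/22 ≈ 18.7273.
floor = 18.
k = max(1, 18) = 18.

18


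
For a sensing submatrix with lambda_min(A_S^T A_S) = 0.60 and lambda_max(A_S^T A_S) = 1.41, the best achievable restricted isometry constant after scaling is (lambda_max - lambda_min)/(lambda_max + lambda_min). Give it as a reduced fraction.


lambda_max - lambda_min = 1.41 - 0.60 = 0.81.
lambda_max + lambda_min = 1.41 + 0.60 = 2.01.
delta = 0.81/2.01 = 81/201 = 27/67.

27/67


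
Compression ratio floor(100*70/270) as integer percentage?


100*m/n = 100*70/270 ≈ 25.9259.
floor = 25.

25


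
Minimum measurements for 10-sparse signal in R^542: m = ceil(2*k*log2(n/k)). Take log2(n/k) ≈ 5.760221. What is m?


log2(n/k) = log2(542/10) ≈ 5.760221.
2*k*log2(n/k) ≈ 2*10*5.760221 = 115.20442.
m = ceil(115.20442) = 116.

116


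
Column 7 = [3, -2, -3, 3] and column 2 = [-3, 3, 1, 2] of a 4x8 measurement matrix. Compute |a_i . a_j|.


Inner product: 3*-3 + -2*3 + -3*1 + 3*2
Products: [-9, -6, -3, 6]
Sum = -12.
|dot| = 12.

12


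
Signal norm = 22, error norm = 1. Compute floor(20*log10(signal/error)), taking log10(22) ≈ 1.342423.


||x||/||e|| = 22/1 = 22.
log10(22) ≈ 1.342423.
20*log10(||x||/||e||) ≈ 20*1.342423 = 26.84846.
floor(26.84846) = 26.

26


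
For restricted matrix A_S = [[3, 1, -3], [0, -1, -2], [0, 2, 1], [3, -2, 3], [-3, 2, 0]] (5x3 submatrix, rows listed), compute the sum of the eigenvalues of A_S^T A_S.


Sum of eigenvalues of A_S^T A_S = trace(A_S^T A_S) = sum of squared column norms of A_S.
A_S^T A_S diagonal: [27, 14, 23].
trace = 27 + 14 + 23 = 64.

64


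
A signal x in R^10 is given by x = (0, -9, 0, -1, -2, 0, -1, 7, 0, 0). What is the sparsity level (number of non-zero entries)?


Non-zero positions: [1, 3, 4, 6, 7].
Sparsity = 5.

5


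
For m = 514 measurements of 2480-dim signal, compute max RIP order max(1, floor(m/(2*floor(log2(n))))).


floor(log2(2480)) = 11.
2*11 = 22.
m/(2*floor(log2(n))) = 514/22 ≈ 23.3636.
floor = 23.
k = max(1, 23) = 23.

23


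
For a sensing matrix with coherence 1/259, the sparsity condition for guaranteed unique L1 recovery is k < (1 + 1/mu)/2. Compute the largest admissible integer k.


1/mu = 259.
1 + 1/mu = 260.
(1 + 1/mu)/2 = 130 is an integer and the inequality is strict, so k_max = 130 - 1 = 129.

129


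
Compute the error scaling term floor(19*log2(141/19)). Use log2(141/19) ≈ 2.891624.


log2(n/k) = log2(141/19) ≈ 2.891624.
k*log2(n/k) ≈ 19*2.891624 = 54.940856.
floor(54.940856) = 54.

54


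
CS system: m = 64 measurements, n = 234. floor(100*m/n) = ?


100*m/n = 100*64/234 ≈ 27.3504.
floor = 27.

27


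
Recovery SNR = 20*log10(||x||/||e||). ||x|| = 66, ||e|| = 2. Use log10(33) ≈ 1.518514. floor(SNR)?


||x||/||e|| = 66/2 = 33.
log10(33) ≈ 1.518514.
20*log10(||x||/||e||) ≈ 20*1.518514 = 30.37028.
floor(30.37028) = 30.

30


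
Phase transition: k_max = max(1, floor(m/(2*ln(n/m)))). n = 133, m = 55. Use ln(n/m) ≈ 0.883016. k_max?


n/m = 133/55.
ln(n/m) ≈ 0.883016.
2*ln(n/m) ≈ 1.766032.
m/(2*ln(n/m)) ≈ 55/1.766032 ≈ 31.1433.
floor = 31.
k_max = max(1, 31) = 31.

31


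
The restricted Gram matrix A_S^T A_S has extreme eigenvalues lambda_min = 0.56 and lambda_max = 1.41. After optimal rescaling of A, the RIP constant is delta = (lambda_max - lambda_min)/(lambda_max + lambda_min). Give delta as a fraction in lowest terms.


lambda_max - lambda_min = 1.41 - 0.56 = 0.85.
lambda_max + lambda_min = 1.41 + 0.56 = 1.97.
delta = 0.85/1.97 = 85/197.

85/197


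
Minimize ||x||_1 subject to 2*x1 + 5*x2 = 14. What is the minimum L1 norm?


Axis intercepts:
  x1 = 7, x2 = 0: L1 = 7
  x1 = 0, x2 = 14/5: L1 = 14/5
x* = (0, 14/5)
||x*||_1 = 14/5.

14/5


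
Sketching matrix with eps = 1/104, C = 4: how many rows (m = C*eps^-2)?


1/eps = 104.
(1/eps)^2 = 10816.
m = 4*10816 = 43264.

43264


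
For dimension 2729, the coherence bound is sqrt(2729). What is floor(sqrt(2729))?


52^2 = 2704 <= 2729 < 2809 = 53^2, so 52 <= sqrt(2729) < 53.
floor(sqrt(2729)) = 52.

52


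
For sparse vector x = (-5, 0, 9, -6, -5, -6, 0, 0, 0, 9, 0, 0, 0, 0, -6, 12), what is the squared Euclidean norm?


Non-zero entries: [(0, -5), (2, 9), (3, -6), (4, -5), (5, -6), (9, 9), (14, -6), (15, 12)]
Squares: [25, 81, 36, 25, 36, 81, 36, 144]
||x||_2^2 = sum = 464.

464


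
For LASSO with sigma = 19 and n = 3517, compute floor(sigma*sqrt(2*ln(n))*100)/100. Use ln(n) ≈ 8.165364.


ln(3517) ≈ 8.165364.
2*ln(n) ≈ 16.330728.
sqrt(2*ln(n)) ≈ sqrt(16.330728) ≈ 4.04113.
lambda ≈ 19*4.04113 = 76.78147.
floor(lambda*100)/100 = 76.78.

76.78


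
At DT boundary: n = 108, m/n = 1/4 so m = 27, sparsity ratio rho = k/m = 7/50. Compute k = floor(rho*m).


m = 1/4*108 = 27.
rho = 7/50.
rho*m = 7/50*27 = 3.78.
k = floor(3.78) = 3.

3


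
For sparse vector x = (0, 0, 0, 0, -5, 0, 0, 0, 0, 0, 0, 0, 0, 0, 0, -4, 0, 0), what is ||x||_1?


Non-zero entries: [(4, -5), (15, -4)]
Absolute values: [5, 4]
||x||_1 = sum = 9.

9


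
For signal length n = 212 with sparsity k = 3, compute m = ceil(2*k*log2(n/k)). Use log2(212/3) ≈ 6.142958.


log2(n/k) = log2(212/3) ≈ 6.142958.
2*k*log2(n/k) ≈ 2*3*6.142958 = 36.857748.
m = ceil(36.857748) = 37.

37


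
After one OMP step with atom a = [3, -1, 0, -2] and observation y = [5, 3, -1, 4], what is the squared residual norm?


a^T a = 14.
a^T y = 4.
coeff = 4/14 = 2/7.
||r||^2 = 349/7.

349/7


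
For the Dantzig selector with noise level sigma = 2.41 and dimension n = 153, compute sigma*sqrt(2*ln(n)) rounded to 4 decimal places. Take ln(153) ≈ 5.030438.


ln(153) ≈ 5.030438.
2*ln(n) ≈ 10.060876.
sqrt(2*ln(n)) ≈ sqrt(10.060876) ≈ 3.171888.
threshold ≈ 2.41*3.171888 = 7.64425008 ≈ 7.6443.

7.6443


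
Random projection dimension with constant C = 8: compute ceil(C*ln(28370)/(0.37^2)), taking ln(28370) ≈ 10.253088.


ln(28370) ≈ 10.253088.
eps^2 = 0.37^2 = 0.1369.
C*ln(N)/eps^2 ≈ 8*10.253088/0.1369 ≈ 599.1578.
m = ceil(599.1578) = 600.

600


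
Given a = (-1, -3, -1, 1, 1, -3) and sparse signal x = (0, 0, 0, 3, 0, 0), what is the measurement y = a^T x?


Non-zero terms: ['1*3']
Products: [3]
y = sum = 3.

3


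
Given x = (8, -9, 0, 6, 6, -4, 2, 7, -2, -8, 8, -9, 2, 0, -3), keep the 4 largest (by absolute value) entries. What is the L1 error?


Sorted |x_i| descending: [9, 9, 8, 8, 8, 7, 6, 6, 4, 3, 2, 2, 2, 0, 0]
Keep top 4: [9, 9, 8, 8]
Tail entries: [8, 7, 6, 6, 4, 3, 2, 2, 2, 0, 0]
L1 error = sum of tail = 40.

40


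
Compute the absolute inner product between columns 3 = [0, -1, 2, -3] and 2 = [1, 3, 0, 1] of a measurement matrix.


Inner product: 0*1 + -1*3 + 2*0 + -3*1
Products: [0, -3, 0, -3]
Sum = -6.
|dot| = 6.

6


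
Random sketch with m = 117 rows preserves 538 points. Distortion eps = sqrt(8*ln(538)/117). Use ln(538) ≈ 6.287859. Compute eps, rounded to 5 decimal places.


ln(538) ≈ 6.287859.
8*ln(N)/m ≈ 8*6.287859/117 ≈ 0.42993908.
eps = sqrt(0.42993908) ≈ 0.6556974 ≈ 0.65570.

0.65570


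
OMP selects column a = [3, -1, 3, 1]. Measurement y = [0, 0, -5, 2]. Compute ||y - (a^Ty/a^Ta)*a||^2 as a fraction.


a^T a = 20.
a^T y = -13.
coeff = -13/20 = -13/20.
||r||^2 = 411/20.

411/20


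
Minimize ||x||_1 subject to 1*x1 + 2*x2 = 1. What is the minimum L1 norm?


Axis intercepts:
  x1 = 1, x2 = 0: L1 = 1
  x1 = 0, x2 = 1/2: L1 = 1/2
x* = (0, 1/2)
||x*||_1 = 1/2.

1/2


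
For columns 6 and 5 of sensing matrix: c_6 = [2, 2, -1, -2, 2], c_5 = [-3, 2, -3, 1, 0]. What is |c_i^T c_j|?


Inner product: 2*-3 + 2*2 + -1*-3 + -2*1 + 2*0
Products: [-6, 4, 3, -2, 0]
Sum = -1.
|dot| = 1.

1


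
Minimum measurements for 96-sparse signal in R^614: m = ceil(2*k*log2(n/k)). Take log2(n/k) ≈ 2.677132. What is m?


log2(n/k) = log2(614/96) ≈ 2.677132.
2*k*log2(n/k) ≈ 2*96*2.677132 = 514.009344.
m = ceil(514.009344) = 515.

515


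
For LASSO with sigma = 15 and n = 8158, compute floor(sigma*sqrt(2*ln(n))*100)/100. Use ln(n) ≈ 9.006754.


ln(8158) ≈ 9.006754.
2*ln(n) ≈ 18.013508.
sqrt(2*ln(n)) ≈ sqrt(18.013508) ≈ 4.244232.
lambda ≈ 15*4.244232 = 63.66348.
floor(lambda*100)/100 = 63.66.

63.66


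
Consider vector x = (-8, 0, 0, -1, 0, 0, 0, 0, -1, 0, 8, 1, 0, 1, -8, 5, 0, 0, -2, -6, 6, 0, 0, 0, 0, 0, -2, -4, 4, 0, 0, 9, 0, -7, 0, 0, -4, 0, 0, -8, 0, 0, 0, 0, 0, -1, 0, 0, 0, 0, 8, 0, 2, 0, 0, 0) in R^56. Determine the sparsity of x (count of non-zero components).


Non-zero positions: [0, 3, 8, 10, 11, 13, 14, 15, 18, 19, 20, 26, 27, 28, 31, 33, 36, 39, 45, 50, 52].
Sparsity = 21.

21


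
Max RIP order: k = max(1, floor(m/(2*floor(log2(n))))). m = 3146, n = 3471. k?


floor(log2(3471)) = 11.
2*11 = 22.
m/(2*floor(log2(n))) = 3146/22 ≈ 143.0.
floor = 143.
k = max(1, 143) = 143.

143


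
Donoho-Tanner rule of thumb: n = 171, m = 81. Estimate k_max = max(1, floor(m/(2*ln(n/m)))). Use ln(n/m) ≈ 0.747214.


n/m = 171/81 = 19/9.
ln(n/m) ≈ 0.747214.
2*ln(n/m) ≈ 1.494428.
m/(2*ln(n/m)) ≈ 81/1.494428 ≈ 54.2013.
floor = 54.
k_max = max(1, 54) = 54.

54


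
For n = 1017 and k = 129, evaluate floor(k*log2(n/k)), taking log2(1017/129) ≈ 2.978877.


log2(n/k) = log2(1017/129) ≈ 2.978877.
k*log2(n/k) ≈ 129*2.978877 = 384.275133.
floor(384.275133) = 384.

384


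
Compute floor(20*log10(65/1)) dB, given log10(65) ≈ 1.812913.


||x||/||e|| = 65/1 = 65.
log10(65) ≈ 1.812913.
20*log10(||x||/||e||) ≈ 20*1.812913 = 36.25826.
floor(36.25826) = 36.

36


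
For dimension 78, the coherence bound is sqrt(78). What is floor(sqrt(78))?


8^2 = 64 <= 78 < 81 = 9^2, so 8 <= sqrt(78) < 9.
floor(sqrt(78)) = 8.

8


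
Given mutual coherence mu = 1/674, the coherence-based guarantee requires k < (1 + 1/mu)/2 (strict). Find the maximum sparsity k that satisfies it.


1/mu = 674.
1 + 1/mu = 675.
(1 + 1/mu)/2 = 337.5 is not an integer, so k_max = floor(337.5) = 337.

337


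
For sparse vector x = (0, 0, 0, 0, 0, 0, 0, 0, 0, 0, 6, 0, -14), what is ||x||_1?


Non-zero entries: [(10, 6), (12, -14)]
Absolute values: [6, 14]
||x||_1 = sum = 20.

20


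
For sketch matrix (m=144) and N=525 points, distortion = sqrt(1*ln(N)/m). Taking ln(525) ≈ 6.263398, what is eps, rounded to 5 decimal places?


ln(525) ≈ 6.263398.
1*ln(N)/m ≈ 1*6.263398/144 ≈ 0.04349582.
eps = sqrt(0.04349582) ≈ 0.2085565 ≈ 0.20856.

0.20856


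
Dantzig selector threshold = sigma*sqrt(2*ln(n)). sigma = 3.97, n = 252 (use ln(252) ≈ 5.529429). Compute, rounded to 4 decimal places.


ln(252) ≈ 5.529429.
2*ln(n) ≈ 11.058858.
sqrt(2*ln(n)) ≈ sqrt(11.058858) ≈ 3.325486.
threshold ≈ 3.97*3.325486 = 13.20217942 ≈ 13.2022.

13.2022


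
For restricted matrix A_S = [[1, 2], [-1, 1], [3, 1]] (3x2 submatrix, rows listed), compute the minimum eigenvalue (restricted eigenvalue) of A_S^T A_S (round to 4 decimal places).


A_S^T A_S = [[11, 4], [4, 6]].
trace = 17.
det = 50.
disc = trace^2 - 4*det = 289 - 4*50 = 89.
sqrt(89) ≈ 9.433981.
lam_min = (17 - sqrt(89))/2 ≈ (17 - 9.433981)/2 = 3.7830095 ≈ 3.7830.

3.7830
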